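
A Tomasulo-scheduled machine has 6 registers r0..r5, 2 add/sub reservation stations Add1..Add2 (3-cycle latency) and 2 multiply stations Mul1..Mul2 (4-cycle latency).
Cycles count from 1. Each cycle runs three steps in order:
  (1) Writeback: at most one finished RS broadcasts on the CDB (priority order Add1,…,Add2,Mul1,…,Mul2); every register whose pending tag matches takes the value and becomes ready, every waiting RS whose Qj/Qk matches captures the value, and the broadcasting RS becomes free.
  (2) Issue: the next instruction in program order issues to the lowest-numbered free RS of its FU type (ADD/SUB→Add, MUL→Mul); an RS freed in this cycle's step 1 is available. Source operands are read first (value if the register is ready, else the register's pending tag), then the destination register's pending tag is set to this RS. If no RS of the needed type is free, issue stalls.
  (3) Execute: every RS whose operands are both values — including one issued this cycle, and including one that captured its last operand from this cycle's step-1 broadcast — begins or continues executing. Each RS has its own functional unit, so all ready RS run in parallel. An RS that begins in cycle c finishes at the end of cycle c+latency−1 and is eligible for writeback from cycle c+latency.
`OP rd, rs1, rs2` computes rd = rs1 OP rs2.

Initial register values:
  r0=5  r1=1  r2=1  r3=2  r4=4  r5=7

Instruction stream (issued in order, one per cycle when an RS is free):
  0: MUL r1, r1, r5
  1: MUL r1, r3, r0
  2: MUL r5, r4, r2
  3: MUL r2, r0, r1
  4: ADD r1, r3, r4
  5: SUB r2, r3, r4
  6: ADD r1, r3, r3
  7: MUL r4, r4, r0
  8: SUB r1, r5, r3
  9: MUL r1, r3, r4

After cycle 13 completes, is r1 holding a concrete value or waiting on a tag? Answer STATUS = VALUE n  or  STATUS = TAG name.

STATUS = TAG Mul2

cycle 1: issue MUL r1<-Mul1 // r0:5,r1:Mul1,r2:1,r3:2,r4:4,r5:7
cycle 2: issue MUL r1<-Mul2 // r0:5,r1:Mul2,r2:1,r3:2,r4:4,r5:7
cycle 3: stall // r0:5,r1:Mul2,r2:1,r3:2,r4:4,r5:7
cycle 4: stall // r0:5,r1:Mul2,r2:1,r3:2,r4:4,r5:7
cycle 5: CDB Mul1=7; issue MUL r5<-Mul1 // r0:5,r1:Mul2,r2:1,r3:2,r4:4,r5:Mul1
cycle 6: CDB Mul2=10; issue MUL r2<-Mul2 // r0:5,r1:10,r2:Mul2,r3:2,r4:4,r5:Mul1
cycle 7: issue ADD r1<-Add1 // r0:5,r1:Add1,r2:Mul2,r3:2,r4:4,r5:Mul1
cycle 8: issue SUB r2<-Add2 // r0:5,r1:Add1,r2:Add2,r3:2,r4:4,r5:Mul1
cycle 9: CDB Mul1=4; stall // r0:5,r1:Add1,r2:Add2,r3:2,r4:4,r5:4
cycle 10: CDB Add1=6; issue ADD r1<-Add1 // r0:5,r1:Add1,r2:Add2,r3:2,r4:4,r5:4
cycle 11: CDB Add2=-2; issue MUL r4<-Mul1 // r0:5,r1:Add1,r2:-2,r3:2,r4:Mul1,r5:4
cycle 12: CDB Mul2=50; issue SUB r1<-Add2 // r0:5,r1:Add2,r2:-2,r3:2,r4:Mul1,r5:4
cycle 13: CDB Add1=4; issue MUL r1<-Mul2 // r0:5,r1:Mul2,r2:-2,r3:2,r4:Mul1,r5:4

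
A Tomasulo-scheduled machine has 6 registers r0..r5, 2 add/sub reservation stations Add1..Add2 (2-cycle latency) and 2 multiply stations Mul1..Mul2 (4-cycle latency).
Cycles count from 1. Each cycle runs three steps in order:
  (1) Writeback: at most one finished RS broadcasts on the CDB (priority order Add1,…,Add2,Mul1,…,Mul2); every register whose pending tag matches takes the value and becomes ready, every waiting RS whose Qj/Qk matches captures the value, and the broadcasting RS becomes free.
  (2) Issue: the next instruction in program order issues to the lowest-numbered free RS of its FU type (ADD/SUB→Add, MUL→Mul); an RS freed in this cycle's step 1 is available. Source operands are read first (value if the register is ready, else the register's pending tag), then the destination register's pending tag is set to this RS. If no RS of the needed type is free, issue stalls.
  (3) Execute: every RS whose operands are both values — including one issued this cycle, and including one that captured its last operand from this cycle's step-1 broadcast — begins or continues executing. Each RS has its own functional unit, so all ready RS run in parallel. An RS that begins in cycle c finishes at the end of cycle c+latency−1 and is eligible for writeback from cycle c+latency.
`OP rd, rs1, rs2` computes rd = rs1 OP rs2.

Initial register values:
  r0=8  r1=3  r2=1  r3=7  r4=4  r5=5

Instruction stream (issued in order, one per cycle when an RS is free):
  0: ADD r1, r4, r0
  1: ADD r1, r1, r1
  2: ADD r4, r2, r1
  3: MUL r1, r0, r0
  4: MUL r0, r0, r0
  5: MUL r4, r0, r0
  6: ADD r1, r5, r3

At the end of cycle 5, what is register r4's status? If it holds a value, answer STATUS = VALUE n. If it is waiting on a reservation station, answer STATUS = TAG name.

STATUS = TAG Add1

cycle 1: issue ADD r1<-Add1 // r0:8,r1:Add1,r2:1,r3:7,r4:4,r5:5
cycle 2: issue ADD r1<-Add2 // r0:8,r1:Add2,r2:1,r3:7,r4:4,r5:5
cycle 3: CDB Add1=12; issue ADD r4<-Add1 // r0:8,r1:Add2,r2:1,r3:7,r4:Add1,r5:5
cycle 4: issue MUL r1<-Mul1 // r0:8,r1:Mul1,r2:1,r3:7,r4:Add1,r5:5
cycle 5: CDB Add2=24; issue MUL r0<-Mul2 // r0:Mul2,r1:Mul1,r2:1,r3:7,r4:Add1,r5:5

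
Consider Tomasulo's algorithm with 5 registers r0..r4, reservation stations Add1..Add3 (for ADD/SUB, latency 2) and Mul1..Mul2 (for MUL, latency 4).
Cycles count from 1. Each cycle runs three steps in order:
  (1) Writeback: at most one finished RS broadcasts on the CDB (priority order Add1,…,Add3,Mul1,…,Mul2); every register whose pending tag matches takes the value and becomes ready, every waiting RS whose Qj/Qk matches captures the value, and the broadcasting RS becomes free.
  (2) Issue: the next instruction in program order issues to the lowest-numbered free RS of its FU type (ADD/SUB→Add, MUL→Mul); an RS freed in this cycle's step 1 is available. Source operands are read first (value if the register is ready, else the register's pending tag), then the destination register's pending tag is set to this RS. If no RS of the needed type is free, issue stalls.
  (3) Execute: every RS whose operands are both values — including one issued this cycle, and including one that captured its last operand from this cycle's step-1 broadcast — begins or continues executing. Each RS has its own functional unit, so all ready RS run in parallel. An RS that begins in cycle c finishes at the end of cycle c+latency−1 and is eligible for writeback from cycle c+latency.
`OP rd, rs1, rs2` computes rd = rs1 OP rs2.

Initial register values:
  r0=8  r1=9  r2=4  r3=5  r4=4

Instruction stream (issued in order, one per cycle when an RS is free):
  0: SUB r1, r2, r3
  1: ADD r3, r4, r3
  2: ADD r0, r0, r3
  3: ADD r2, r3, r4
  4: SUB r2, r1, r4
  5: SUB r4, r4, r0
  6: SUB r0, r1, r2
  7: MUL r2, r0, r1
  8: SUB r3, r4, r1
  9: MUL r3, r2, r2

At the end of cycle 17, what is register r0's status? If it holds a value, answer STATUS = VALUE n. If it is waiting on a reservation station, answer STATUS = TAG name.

cycle 1: issue SUB r1<-Add1 // r0:8,r1:Add1,r2:4,r3:5,r4:4
cycle 2: issue ADD r3<-Add2 // r0:8,r1:Add1,r2:4,r3:Add2,r4:4
cycle 3: CDB Add1=-1; issue ADD r0<-Add1 // r0:Add1,r1:-1,r2:4,r3:Add2,r4:4
cycle 4: CDB Add2=9; issue ADD r2<-Add2 // r0:Add1,r1:-1,r2:Add2,r3:9,r4:4
cycle 5: issue SUB r2<-Add3 // r0:Add1,r1:-1,r2:Add3,r3:9,r4:4
cycle 6: CDB Add1=17; issue SUB r4<-Add1 // r0:17,r1:-1,r2:Add3,r3:9,r4:Add1
cycle 7: CDB Add2=13; issue SUB r0<-Add2 // r0:Add2,r1:-1,r2:Add3,r3:9,r4:Add1
cycle 8: CDB Add1=-13; issue MUL r2<-Mul1 // r0:Add2,r1:-1,r2:Mul1,r3:9,r4:-13
cycle 9: CDB Add3=-5; issue SUB r3<-Add1 // r0:Add2,r1:-1,r2:Mul1,r3:Add1,r4:-13
cycle 10: issue MUL r3<-Mul2 // r0:Add2,r1:-1,r2:Mul1,r3:Mul2,r4:-13
cycle 11: CDB Add1=-12 // r0:Add2,r1:-1,r2:Mul1,r3:Mul2,r4:-13
cycle 12: CDB Add2=4 // r0:4,r1:-1,r2:Mul1,r3:Mul2,r4:-13
cycle 13: - // r0:4,r1:-1,r2:Mul1,r3:Mul2,r4:-13
cycle 14: - // r0:4,r1:-1,r2:Mul1,r3:Mul2,r4:-13
cycle 15: - // r0:4,r1:-1,r2:Mul1,r3:Mul2,r4:-13
cycle 16: CDB Mul1=-4 // r0:4,r1:-1,r2:-4,r3:Mul2,r4:-13
cycle 17: - // r0:4,r1:-1,r2:-4,r3:Mul2,r4:-13

STATUS = VALUE 4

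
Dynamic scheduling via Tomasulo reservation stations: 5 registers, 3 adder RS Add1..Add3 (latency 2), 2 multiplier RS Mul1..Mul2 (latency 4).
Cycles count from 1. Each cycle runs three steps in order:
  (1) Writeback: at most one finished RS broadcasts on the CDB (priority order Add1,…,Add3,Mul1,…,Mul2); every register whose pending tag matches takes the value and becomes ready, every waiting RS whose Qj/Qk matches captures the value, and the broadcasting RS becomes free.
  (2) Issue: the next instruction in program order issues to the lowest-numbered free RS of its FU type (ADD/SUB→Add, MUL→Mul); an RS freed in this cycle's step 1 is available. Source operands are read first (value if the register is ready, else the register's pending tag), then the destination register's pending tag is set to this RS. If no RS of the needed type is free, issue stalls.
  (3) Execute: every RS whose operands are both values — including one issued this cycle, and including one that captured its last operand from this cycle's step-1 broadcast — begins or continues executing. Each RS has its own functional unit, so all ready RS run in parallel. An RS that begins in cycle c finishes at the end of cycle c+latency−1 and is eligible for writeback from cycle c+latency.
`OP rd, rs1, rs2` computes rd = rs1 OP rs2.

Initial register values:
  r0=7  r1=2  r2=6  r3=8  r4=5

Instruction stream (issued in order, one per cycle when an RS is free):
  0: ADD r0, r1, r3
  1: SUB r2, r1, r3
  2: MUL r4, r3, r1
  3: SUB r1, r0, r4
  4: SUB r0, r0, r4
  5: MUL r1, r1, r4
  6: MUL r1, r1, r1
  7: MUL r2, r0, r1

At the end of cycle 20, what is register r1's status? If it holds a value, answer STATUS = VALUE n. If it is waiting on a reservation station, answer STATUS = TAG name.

cycle 1: issue ADD r0<-Add1 // r0:Add1,r1:2,r2:6,r3:8,r4:5
cycle 2: issue SUB r2<-Add2 // r0:Add1,r1:2,r2:Add2,r3:8,r4:5
cycle 3: CDB Add1=10; issue MUL r4<-Mul1 // r0:10,r1:2,r2:Add2,r3:8,r4:Mul1
cycle 4: CDB Add2=-6; issue SUB r1<-Add1 // r0:10,r1:Add1,r2:-6,r3:8,r4:Mul1
cycle 5: issue SUB r0<-Add2 // r0:Add2,r1:Add1,r2:-6,r3:8,r4:Mul1
cycle 6: issue MUL r1<-Mul2 // r0:Add2,r1:Mul2,r2:-6,r3:8,r4:Mul1
cycle 7: CDB Mul1=16; issue MUL r1<-Mul1 // r0:Add2,r1:Mul1,r2:-6,r3:8,r4:16
cycle 8: stall // r0:Add2,r1:Mul1,r2:-6,r3:8,r4:16
cycle 9: CDB Add1=-6; stall // r0:Add2,r1:Mul1,r2:-6,r3:8,r4:16
cycle 10: CDB Add2=-6; stall // r0:-6,r1:Mul1,r2:-6,r3:8,r4:16
cycle 11: stall // r0:-6,r1:Mul1,r2:-6,r3:8,r4:16
cycle 12: stall // r0:-6,r1:Mul1,r2:-6,r3:8,r4:16
cycle 13: CDB Mul2=-96; issue MUL r2<-Mul2 // r0:-6,r1:Mul1,r2:Mul2,r3:8,r4:16
cycle 14: - // r0:-6,r1:Mul1,r2:Mul2,r3:8,r4:16
cycle 15: - // r0:-6,r1:Mul1,r2:Mul2,r3:8,r4:16
cycle 16: - // r0:-6,r1:Mul1,r2:Mul2,r3:8,r4:16
cycle 17: CDB Mul1=9216 // r0:-6,r1:9216,r2:Mul2,r3:8,r4:16
cycle 18: - // r0:-6,r1:9216,r2:Mul2,r3:8,r4:16
cycle 19: - // r0:-6,r1:9216,r2:Mul2,r3:8,r4:16
cycle 20: - // r0:-6,r1:9216,r2:Mul2,r3:8,r4:16

STATUS = VALUE 9216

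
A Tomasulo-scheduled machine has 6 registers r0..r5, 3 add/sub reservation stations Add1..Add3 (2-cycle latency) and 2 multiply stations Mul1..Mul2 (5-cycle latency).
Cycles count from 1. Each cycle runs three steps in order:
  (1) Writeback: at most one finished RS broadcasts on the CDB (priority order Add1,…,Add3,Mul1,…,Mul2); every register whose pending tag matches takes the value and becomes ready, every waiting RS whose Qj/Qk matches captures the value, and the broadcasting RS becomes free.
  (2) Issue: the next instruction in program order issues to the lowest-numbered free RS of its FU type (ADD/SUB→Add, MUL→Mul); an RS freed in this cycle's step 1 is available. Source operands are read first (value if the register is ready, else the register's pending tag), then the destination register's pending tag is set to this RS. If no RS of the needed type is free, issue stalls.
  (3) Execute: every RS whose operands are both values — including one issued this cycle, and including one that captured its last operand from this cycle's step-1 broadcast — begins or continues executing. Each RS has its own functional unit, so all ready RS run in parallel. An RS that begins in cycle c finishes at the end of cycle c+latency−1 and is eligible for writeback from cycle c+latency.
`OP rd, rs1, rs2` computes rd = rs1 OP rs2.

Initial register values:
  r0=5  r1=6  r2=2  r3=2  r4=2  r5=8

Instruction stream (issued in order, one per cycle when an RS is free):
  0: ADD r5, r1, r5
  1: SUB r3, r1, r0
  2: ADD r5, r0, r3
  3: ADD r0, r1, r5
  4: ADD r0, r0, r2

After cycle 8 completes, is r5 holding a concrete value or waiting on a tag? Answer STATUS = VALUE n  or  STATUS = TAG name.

cycle 1: issue ADD r5<-Add1 // r0:5,r1:6,r2:2,r3:2,r4:2,r5:Add1
cycle 2: issue SUB r3<-Add2 // r0:5,r1:6,r2:2,r3:Add2,r4:2,r5:Add1
cycle 3: CDB Add1=14; issue ADD r5<-Add1 // r0:5,r1:6,r2:2,r3:Add2,r4:2,r5:Add1
cycle 4: CDB Add2=1; issue ADD r0<-Add2 // r0:Add2,r1:6,r2:2,r3:1,r4:2,r5:Add1
cycle 5: issue ADD r0<-Add3 // r0:Add3,r1:6,r2:2,r3:1,r4:2,r5:Add1
cycle 6: CDB Add1=6 // r0:Add3,r1:6,r2:2,r3:1,r4:2,r5:6
cycle 7: - // r0:Add3,r1:6,r2:2,r3:1,r4:2,r5:6
cycle 8: CDB Add2=12 // r0:Add3,r1:6,r2:2,r3:1,r4:2,r5:6

STATUS = VALUE 6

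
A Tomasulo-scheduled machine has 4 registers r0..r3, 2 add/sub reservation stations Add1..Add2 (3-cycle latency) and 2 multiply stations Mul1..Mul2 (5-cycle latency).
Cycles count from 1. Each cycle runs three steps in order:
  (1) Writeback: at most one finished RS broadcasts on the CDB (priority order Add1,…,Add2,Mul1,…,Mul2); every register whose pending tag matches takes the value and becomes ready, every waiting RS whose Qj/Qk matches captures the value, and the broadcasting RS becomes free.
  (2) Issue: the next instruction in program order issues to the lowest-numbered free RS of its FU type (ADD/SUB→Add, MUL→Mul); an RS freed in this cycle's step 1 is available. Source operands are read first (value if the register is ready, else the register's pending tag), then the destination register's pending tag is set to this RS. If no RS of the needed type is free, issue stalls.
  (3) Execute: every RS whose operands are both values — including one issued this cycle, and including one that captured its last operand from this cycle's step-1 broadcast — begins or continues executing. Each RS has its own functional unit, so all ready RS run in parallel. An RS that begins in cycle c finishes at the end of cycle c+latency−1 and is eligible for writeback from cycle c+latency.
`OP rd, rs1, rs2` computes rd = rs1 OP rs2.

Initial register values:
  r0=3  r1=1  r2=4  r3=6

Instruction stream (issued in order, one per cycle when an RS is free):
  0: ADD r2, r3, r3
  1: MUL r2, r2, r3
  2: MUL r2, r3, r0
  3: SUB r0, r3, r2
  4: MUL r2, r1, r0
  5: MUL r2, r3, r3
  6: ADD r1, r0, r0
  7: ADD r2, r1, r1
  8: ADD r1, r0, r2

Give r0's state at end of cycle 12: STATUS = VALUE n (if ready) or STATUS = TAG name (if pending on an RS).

STATUS = VALUE -12

  c1: issue ADD r2<-Add1  regs: r0:3,r1:1,r2:Add1,r3:6
  c2: issue MUL r2<-Mul1  regs: r0:3,r1:1,r2:Mul1,r3:6
  c3: issue MUL r2<-Mul2  regs: r0:3,r1:1,r2:Mul2,r3:6
  c4: CDB Add1=12; issue SUB r0<-Add1  regs: r0:Add1,r1:1,r2:Mul2,r3:6
  c5: stall  regs: r0:Add1,r1:1,r2:Mul2,r3:6
  c6: stall  regs: r0:Add1,r1:1,r2:Mul2,r3:6
  c7: stall  regs: r0:Add1,r1:1,r2:Mul2,r3:6
  c8: CDB Mul2=18; issue MUL r2<-Mul2  regs: r0:Add1,r1:1,r2:Mul2,r3:6
  c9: CDB Mul1=72; issue MUL r2<-Mul1  regs: r0:Add1,r1:1,r2:Mul1,r3:6
  c10: issue ADD r1<-Add2  regs: r0:Add1,r1:Add2,r2:Mul1,r3:6
  c11: CDB Add1=-12; issue ADD r2<-Add1  regs: r0:-12,r1:Add2,r2:Add1,r3:6
  c12: stall  regs: r0:-12,r1:Add2,r2:Add1,r3:6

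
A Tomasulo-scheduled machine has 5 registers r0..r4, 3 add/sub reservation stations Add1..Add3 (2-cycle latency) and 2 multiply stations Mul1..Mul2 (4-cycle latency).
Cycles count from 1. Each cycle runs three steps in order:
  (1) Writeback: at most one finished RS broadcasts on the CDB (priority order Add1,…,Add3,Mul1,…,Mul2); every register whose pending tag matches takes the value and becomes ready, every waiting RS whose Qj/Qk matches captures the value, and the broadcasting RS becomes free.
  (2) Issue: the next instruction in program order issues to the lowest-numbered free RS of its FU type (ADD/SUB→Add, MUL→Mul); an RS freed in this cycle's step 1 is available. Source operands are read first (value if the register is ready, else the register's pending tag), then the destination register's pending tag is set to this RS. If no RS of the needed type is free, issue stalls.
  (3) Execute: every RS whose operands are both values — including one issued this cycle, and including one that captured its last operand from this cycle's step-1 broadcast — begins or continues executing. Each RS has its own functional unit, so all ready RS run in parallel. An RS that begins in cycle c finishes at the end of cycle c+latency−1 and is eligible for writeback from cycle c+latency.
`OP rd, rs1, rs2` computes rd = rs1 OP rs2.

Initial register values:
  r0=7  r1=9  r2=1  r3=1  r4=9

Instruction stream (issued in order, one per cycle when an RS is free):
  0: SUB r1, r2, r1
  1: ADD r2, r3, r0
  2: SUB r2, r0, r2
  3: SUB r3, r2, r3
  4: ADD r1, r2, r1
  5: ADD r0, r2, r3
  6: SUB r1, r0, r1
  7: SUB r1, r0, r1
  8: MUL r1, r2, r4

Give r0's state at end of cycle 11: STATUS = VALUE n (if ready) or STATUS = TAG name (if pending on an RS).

cycle 1: issue SUB r1<-Add1 // r0:7,r1:Add1,r2:1,r3:1,r4:9
cycle 2: issue ADD r2<-Add2 // r0:7,r1:Add1,r2:Add2,r3:1,r4:9
cycle 3: CDB Add1=-8; issue SUB r2<-Add1 // r0:7,r1:-8,r2:Add1,r3:1,r4:9
cycle 4: CDB Add2=8; issue SUB r3<-Add2 // r0:7,r1:-8,r2:Add1,r3:Add2,r4:9
cycle 5: issue ADD r1<-Add3 // r0:7,r1:Add3,r2:Add1,r3:Add2,r4:9
cycle 6: CDB Add1=-1; issue ADD r0<-Add1 // r0:Add1,r1:Add3,r2:-1,r3:Add2,r4:9
cycle 7: stall // r0:Add1,r1:Add3,r2:-1,r3:Add2,r4:9
cycle 8: CDB Add2=-2; issue SUB r1<-Add2 // r0:Add1,r1:Add2,r2:-1,r3:-2,r4:9
cycle 9: CDB Add3=-9; issue SUB r1<-Add3 // r0:Add1,r1:Add3,r2:-1,r3:-2,r4:9
cycle 10: CDB Add1=-3; issue MUL r1<-Mul1 // r0:-3,r1:Mul1,r2:-1,r3:-2,r4:9
cycle 11: - // r0:-3,r1:Mul1,r2:-1,r3:-2,r4:9

STATUS = VALUE -3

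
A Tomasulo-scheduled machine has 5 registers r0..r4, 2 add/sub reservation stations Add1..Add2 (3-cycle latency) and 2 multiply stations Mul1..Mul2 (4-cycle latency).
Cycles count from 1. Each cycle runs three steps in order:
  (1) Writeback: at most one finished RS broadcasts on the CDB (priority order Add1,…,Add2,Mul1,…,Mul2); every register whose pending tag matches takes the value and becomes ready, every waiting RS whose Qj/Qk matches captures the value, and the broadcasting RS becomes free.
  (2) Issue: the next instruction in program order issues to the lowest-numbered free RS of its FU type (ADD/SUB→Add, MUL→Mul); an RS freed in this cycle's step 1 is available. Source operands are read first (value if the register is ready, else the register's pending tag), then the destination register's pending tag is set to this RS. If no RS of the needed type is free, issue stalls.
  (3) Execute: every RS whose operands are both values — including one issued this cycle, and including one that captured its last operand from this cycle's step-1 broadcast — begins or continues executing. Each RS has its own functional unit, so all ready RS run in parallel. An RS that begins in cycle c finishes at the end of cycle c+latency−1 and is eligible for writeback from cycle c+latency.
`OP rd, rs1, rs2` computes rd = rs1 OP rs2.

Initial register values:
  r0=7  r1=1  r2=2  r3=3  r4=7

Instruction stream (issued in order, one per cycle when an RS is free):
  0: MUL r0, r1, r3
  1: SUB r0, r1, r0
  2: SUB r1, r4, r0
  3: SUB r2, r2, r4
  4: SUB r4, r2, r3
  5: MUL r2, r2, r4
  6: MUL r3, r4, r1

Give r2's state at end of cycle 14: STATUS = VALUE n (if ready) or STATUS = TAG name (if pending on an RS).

STATUS = TAG Mul1

c1: issue MUL r0<-Mul1 | r0:Mul1,r1:1,r2:2,r3:3,r4:7
c2: issue SUB r0<-Add1 | r0:Add1,r1:1,r2:2,r3:3,r4:7
c3: issue SUB r1<-Add2 | r0:Add1,r1:Add2,r2:2,r3:3,r4:7
c4: stall | r0:Add1,r1:Add2,r2:2,r3:3,r4:7
c5: CDB Mul1=3; stall | r0:Add1,r1:Add2,r2:2,r3:3,r4:7
c6: stall | r0:Add1,r1:Add2,r2:2,r3:3,r4:7
c7: stall | r0:Add1,r1:Add2,r2:2,r3:3,r4:7
c8: CDB Add1=-2; issue SUB r2<-Add1 | r0:-2,r1:Add2,r2:Add1,r3:3,r4:7
c9: stall | r0:-2,r1:Add2,r2:Add1,r3:3,r4:7
c10: stall | r0:-2,r1:Add2,r2:Add1,r3:3,r4:7
c11: CDB Add1=-5; issue SUB r4<-Add1 | r0:-2,r1:Add2,r2:-5,r3:3,r4:Add1
c12: CDB Add2=9; issue MUL r2<-Mul1 | r0:-2,r1:9,r2:Mul1,r3:3,r4:Add1
c13: issue MUL r3<-Mul2 | r0:-2,r1:9,r2:Mul1,r3:Mul2,r4:Add1
c14: CDB Add1=-8 | r0:-2,r1:9,r2:Mul1,r3:Mul2,r4:-8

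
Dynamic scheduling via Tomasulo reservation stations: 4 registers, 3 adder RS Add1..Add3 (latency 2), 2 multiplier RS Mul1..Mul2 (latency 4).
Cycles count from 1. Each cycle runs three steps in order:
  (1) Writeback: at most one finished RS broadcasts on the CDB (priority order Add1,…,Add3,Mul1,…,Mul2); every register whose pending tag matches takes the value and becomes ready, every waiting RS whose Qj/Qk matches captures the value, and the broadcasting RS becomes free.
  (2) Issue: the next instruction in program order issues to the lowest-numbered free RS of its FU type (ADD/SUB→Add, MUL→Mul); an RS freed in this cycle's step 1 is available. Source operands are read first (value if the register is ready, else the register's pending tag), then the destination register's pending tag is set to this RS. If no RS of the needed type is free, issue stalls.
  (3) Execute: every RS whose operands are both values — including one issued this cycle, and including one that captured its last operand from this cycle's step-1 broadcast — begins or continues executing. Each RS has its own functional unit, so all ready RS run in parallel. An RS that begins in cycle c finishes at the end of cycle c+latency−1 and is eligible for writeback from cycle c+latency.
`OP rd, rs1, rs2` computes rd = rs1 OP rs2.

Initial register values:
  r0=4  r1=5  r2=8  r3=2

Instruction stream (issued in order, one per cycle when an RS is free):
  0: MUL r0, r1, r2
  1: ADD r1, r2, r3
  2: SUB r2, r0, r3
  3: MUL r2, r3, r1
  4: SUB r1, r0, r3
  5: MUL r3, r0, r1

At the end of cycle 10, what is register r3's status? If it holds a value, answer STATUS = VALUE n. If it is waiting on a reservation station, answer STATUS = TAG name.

cycle 1: issue MUL r0<-Mul1 // r0:Mul1,r1:5,r2:8,r3:2
cycle 2: issue ADD r1<-Add1 // r0:Mul1,r1:Add1,r2:8,r3:2
cycle 3: issue SUB r2<-Add2 // r0:Mul1,r1:Add1,r2:Add2,r3:2
cycle 4: CDB Add1=10; issue MUL r2<-Mul2 // r0:Mul1,r1:10,r2:Mul2,r3:2
cycle 5: CDB Mul1=40; issue SUB r1<-Add1 // r0:40,r1:Add1,r2:Mul2,r3:2
cycle 6: issue MUL r3<-Mul1 // r0:40,r1:Add1,r2:Mul2,r3:Mul1
cycle 7: CDB Add1=38 // r0:40,r1:38,r2:Mul2,r3:Mul1
cycle 8: CDB Add2=38 // r0:40,r1:38,r2:Mul2,r3:Mul1
cycle 9: CDB Mul2=20 // r0:40,r1:38,r2:20,r3:Mul1
cycle 10: - // r0:40,r1:38,r2:20,r3:Mul1

STATUS = TAG Mul1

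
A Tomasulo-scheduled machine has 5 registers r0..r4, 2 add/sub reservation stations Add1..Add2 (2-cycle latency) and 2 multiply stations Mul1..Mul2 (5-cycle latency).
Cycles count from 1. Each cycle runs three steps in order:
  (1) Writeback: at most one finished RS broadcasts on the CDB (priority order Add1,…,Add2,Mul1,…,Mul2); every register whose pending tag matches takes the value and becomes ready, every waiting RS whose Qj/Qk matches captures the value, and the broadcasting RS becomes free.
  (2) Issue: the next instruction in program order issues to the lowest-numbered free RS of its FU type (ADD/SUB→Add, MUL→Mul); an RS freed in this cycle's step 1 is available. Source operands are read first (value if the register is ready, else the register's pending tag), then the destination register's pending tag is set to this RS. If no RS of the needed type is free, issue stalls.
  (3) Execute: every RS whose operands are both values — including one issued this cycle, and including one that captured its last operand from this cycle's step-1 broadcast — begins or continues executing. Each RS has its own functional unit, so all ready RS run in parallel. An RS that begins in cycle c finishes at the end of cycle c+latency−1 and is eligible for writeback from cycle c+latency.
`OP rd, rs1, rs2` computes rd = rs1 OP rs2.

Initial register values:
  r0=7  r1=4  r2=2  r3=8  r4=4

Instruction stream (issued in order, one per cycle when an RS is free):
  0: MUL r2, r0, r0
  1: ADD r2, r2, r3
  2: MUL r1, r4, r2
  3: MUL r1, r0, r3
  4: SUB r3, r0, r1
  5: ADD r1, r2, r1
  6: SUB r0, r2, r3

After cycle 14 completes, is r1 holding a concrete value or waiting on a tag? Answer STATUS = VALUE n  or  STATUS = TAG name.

STATUS = VALUE 113

  c1: issue MUL r2<-Mul1  regs: r0:7,r1:4,r2:Mul1,r3:8,r4:4
  c2: issue ADD r2<-Add1  regs: r0:7,r1:4,r2:Add1,r3:8,r4:4
  c3: issue MUL r1<-Mul2  regs: r0:7,r1:Mul2,r2:Add1,r3:8,r4:4
  c4: stall  regs: r0:7,r1:Mul2,r2:Add1,r3:8,r4:4
  c5: stall  regs: r0:7,r1:Mul2,r2:Add1,r3:8,r4:4
  c6: CDB Mul1=49; issue MUL r1<-Mul1  regs: r0:7,r1:Mul1,r2:Add1,r3:8,r4:4
  c7: issue SUB r3<-Add2  regs: r0:7,r1:Mul1,r2:Add1,r3:Add2,r4:4
  c8: CDB Add1=57; issue ADD r1<-Add1  regs: r0:7,r1:Add1,r2:57,r3:Add2,r4:4
  c9: stall  regs: r0:7,r1:Add1,r2:57,r3:Add2,r4:4
  c10: stall  regs: r0:7,r1:Add1,r2:57,r3:Add2,r4:4
  c11: CDB Mul1=56; stall  regs: r0:7,r1:Add1,r2:57,r3:Add2,r4:4
  c12: stall  regs: r0:7,r1:Add1,r2:57,r3:Add2,r4:4
  c13: CDB Add1=113; issue SUB r0<-Add1  regs: r0:Add1,r1:113,r2:57,r3:Add2,r4:4
  c14: CDB Add2=-49  regs: r0:Add1,r1:113,r2:57,r3:-49,r4:4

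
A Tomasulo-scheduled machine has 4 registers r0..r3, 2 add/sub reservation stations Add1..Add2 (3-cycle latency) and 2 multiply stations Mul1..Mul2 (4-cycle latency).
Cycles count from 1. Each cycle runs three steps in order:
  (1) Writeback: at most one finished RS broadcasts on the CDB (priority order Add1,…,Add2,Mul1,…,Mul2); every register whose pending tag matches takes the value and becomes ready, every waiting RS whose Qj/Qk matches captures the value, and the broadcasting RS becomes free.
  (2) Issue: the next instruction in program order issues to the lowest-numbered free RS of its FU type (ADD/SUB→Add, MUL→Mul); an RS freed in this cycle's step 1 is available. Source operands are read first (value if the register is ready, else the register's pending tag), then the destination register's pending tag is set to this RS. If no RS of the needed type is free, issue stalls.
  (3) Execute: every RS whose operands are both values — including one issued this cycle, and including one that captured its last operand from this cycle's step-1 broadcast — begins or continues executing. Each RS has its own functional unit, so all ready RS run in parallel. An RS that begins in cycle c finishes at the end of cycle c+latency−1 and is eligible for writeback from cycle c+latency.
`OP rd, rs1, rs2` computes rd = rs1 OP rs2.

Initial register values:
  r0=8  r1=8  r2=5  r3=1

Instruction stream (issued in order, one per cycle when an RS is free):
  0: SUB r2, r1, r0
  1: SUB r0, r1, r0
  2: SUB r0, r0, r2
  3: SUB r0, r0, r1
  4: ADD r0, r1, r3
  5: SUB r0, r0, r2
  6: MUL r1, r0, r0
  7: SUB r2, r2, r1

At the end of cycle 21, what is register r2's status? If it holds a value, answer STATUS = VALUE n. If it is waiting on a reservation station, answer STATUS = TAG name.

  c1: issue SUB r2<-Add1  regs: r0:8,r1:8,r2:Add1,r3:1
  c2: issue SUB r0<-Add2  regs: r0:Add2,r1:8,r2:Add1,r3:1
  c3: stall  regs: r0:Add2,r1:8,r2:Add1,r3:1
  c4: CDB Add1=0; issue SUB r0<-Add1  regs: r0:Add1,r1:8,r2:0,r3:1
  c5: CDB Add2=0; issue SUB r0<-Add2  regs: r0:Add2,r1:8,r2:0,r3:1
  c6: stall  regs: r0:Add2,r1:8,r2:0,r3:1
  c7: stall  regs: r0:Add2,r1:8,r2:0,r3:1
  c8: CDB Add1=0; issue ADD r0<-Add1  regs: r0:Add1,r1:8,r2:0,r3:1
  c9: stall  regs: r0:Add1,r1:8,r2:0,r3:1
  c10: stall  regs: r0:Add1,r1:8,r2:0,r3:1
  c11: CDB Add1=9; issue SUB r0<-Add1  regs: r0:Add1,r1:8,r2:0,r3:1
  c12: CDB Add2=-8; issue MUL r1<-Mul1  regs: r0:Add1,r1:Mul1,r2:0,r3:1
  c13: issue SUB r2<-Add2  regs: r0:Add1,r1:Mul1,r2:Add2,r3:1
  c14: CDB Add1=9  regs: r0:9,r1:Mul1,r2:Add2,r3:1
  c15: -  regs: r0:9,r1:Mul1,r2:Add2,r3:1
  c16: -  regs: r0:9,r1:Mul1,r2:Add2,r3:1
  c17: -  regs: r0:9,r1:Mul1,r2:Add2,r3:1
  c18: CDB Mul1=81  regs: r0:9,r1:81,r2:Add2,r3:1
  c19: -  regs: r0:9,r1:81,r2:Add2,r3:1
  c20: -  regs: r0:9,r1:81,r2:Add2,r3:1
  c21: CDB Add2=-81  regs: r0:9,r1:81,r2:-81,r3:1

STATUS = VALUE -81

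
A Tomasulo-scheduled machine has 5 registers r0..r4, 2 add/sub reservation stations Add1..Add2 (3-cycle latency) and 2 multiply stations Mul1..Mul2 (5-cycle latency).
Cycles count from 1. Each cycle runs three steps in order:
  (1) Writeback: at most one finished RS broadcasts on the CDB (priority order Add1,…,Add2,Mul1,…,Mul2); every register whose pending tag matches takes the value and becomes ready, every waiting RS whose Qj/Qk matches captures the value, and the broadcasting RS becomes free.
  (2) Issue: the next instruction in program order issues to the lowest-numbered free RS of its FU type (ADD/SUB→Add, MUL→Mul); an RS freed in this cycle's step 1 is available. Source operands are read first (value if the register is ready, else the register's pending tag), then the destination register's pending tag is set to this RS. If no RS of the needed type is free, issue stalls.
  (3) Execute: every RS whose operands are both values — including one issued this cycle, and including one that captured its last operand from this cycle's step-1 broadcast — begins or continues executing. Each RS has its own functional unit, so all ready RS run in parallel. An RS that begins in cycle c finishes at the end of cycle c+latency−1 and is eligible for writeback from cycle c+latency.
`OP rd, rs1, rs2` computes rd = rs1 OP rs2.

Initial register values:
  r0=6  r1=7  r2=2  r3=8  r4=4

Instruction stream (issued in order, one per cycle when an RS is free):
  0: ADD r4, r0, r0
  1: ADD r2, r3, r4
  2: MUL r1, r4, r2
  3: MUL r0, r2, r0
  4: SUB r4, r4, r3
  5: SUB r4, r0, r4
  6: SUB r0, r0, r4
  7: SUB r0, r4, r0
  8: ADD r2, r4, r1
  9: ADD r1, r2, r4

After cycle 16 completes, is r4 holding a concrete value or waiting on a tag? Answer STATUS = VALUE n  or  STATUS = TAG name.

STATUS = VALUE 116

c1: issue ADD r4<-Add1 | r0:6,r1:7,r2:2,r3:8,r4:Add1
c2: issue ADD r2<-Add2 | r0:6,r1:7,r2:Add2,r3:8,r4:Add1
c3: issue MUL r1<-Mul1 | r0:6,r1:Mul1,r2:Add2,r3:8,r4:Add1
c4: CDB Add1=12; issue MUL r0<-Mul2 | r0:Mul2,r1:Mul1,r2:Add2,r3:8,r4:12
c5: issue SUB r4<-Add1 | r0:Mul2,r1:Mul1,r2:Add2,r3:8,r4:Add1
c6: stall | r0:Mul2,r1:Mul1,r2:Add2,r3:8,r4:Add1
c7: CDB Add2=20; issue SUB r4<-Add2 | r0:Mul2,r1:Mul1,r2:20,r3:8,r4:Add2
c8: CDB Add1=4; issue SUB r0<-Add1 | r0:Add1,r1:Mul1,r2:20,r3:8,r4:Add2
c9: stall | r0:Add1,r1:Mul1,r2:20,r3:8,r4:Add2
c10: stall | r0:Add1,r1:Mul1,r2:20,r3:8,r4:Add2
c11: stall | r0:Add1,r1:Mul1,r2:20,r3:8,r4:Add2
c12: CDB Mul1=240; stall | r0:Add1,r1:240,r2:20,r3:8,r4:Add2
c13: CDB Mul2=120; stall | r0:Add1,r1:240,r2:20,r3:8,r4:Add2
c14: stall | r0:Add1,r1:240,r2:20,r3:8,r4:Add2
c15: stall | r0:Add1,r1:240,r2:20,r3:8,r4:Add2
c16: CDB Add2=116; issue SUB r0<-Add2 | r0:Add2,r1:240,r2:20,r3:8,r4:116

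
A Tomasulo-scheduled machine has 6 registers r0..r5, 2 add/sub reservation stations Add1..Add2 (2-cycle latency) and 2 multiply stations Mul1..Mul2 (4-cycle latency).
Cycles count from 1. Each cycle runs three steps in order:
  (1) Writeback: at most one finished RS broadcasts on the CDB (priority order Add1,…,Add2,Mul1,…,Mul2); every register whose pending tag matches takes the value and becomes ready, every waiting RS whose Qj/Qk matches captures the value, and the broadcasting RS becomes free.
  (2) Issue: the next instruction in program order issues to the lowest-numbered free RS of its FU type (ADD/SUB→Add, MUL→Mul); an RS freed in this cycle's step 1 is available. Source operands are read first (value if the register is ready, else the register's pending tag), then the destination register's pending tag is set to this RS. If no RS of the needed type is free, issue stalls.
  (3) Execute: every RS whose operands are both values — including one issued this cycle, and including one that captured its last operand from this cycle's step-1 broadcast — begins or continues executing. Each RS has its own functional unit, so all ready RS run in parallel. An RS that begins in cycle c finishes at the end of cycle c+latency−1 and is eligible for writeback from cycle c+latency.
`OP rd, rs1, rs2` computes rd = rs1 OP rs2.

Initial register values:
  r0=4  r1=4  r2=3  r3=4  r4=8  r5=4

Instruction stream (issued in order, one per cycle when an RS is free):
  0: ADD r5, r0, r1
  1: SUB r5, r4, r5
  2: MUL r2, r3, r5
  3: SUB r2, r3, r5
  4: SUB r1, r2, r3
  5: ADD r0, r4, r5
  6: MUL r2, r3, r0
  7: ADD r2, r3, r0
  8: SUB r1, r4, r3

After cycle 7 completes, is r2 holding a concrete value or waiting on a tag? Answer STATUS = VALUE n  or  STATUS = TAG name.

STATUS = VALUE 4

  c1: issue ADD r5<-Add1  regs: r0:4,r1:4,r2:3,r3:4,r4:8,r5:Add1
  c2: issue SUB r5<-Add2  regs: r0:4,r1:4,r2:3,r3:4,r4:8,r5:Add2
  c3: CDB Add1=8; issue MUL r2<-Mul1  regs: r0:4,r1:4,r2:Mul1,r3:4,r4:8,r5:Add2
  c4: issue SUB r2<-Add1  regs: r0:4,r1:4,r2:Add1,r3:4,r4:8,r5:Add2
  c5: CDB Add2=0; issue SUB r1<-Add2  regs: r0:4,r1:Add2,r2:Add1,r3:4,r4:8,r5:0
  c6: stall  regs: r0:4,r1:Add2,r2:Add1,r3:4,r4:8,r5:0
  c7: CDB Add1=4; issue ADD r0<-Add1  regs: r0:Add1,r1:Add2,r2:4,r3:4,r4:8,r5:0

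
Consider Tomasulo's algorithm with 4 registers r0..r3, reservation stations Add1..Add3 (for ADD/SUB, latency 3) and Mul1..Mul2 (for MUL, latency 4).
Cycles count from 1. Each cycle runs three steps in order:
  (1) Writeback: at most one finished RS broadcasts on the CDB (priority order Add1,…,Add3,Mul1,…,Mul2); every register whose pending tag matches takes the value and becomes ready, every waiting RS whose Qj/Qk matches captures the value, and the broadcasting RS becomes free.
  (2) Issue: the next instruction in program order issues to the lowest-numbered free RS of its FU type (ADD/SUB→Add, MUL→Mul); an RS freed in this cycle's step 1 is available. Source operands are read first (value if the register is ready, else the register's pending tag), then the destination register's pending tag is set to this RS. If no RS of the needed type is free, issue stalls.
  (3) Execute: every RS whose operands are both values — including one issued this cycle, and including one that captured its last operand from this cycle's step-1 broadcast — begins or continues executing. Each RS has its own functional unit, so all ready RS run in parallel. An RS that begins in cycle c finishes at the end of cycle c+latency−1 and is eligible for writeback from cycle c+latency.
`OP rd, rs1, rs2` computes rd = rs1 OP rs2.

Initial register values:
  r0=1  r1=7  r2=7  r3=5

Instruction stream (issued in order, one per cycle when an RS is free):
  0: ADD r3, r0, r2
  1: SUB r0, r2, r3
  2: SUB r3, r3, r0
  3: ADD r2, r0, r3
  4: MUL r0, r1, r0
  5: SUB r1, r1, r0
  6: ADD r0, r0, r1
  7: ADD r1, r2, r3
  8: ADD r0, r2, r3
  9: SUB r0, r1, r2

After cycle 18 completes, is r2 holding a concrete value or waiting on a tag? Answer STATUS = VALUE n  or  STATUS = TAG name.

STATUS = VALUE 8

c1: issue ADD r3<-Add1 | r0:1,r1:7,r2:7,r3:Add1
c2: issue SUB r0<-Add2 | r0:Add2,r1:7,r2:7,r3:Add1
c3: issue SUB r3<-Add3 | r0:Add2,r1:7,r2:7,r3:Add3
c4: CDB Add1=8; issue ADD r2<-Add1 | r0:Add2,r1:7,r2:Add1,r3:Add3
c5: issue MUL r0<-Mul1 | r0:Mul1,r1:7,r2:Add1,r3:Add3
c6: stall | r0:Mul1,r1:7,r2:Add1,r3:Add3
c7: CDB Add2=-1; issue SUB r1<-Add2 | r0:Mul1,r1:Add2,r2:Add1,r3:Add3
c8: stall | r0:Mul1,r1:Add2,r2:Add1,r3:Add3
c9: stall | r0:Mul1,r1:Add2,r2:Add1,r3:Add3
c10: CDB Add3=9; issue ADD r0<-Add3 | r0:Add3,r1:Add2,r2:Add1,r3:9
c11: CDB Mul1=-7; stall | r0:Add3,r1:Add2,r2:Add1,r3:9
c12: stall | r0:Add3,r1:Add2,r2:Add1,r3:9
c13: CDB Add1=8; issue ADD r1<-Add1 | r0:Add3,r1:Add1,r2:8,r3:9
c14: CDB Add2=14; issue ADD r0<-Add2 | r0:Add2,r1:Add1,r2:8,r3:9
c15: stall | r0:Add2,r1:Add1,r2:8,r3:9
c16: CDB Add1=17; issue SUB r0<-Add1 | r0:Add1,r1:17,r2:8,r3:9
c17: CDB Add2=17 | r0:Add1,r1:17,r2:8,r3:9
c18: CDB Add3=7 | r0:Add1,r1:17,r2:8,r3:9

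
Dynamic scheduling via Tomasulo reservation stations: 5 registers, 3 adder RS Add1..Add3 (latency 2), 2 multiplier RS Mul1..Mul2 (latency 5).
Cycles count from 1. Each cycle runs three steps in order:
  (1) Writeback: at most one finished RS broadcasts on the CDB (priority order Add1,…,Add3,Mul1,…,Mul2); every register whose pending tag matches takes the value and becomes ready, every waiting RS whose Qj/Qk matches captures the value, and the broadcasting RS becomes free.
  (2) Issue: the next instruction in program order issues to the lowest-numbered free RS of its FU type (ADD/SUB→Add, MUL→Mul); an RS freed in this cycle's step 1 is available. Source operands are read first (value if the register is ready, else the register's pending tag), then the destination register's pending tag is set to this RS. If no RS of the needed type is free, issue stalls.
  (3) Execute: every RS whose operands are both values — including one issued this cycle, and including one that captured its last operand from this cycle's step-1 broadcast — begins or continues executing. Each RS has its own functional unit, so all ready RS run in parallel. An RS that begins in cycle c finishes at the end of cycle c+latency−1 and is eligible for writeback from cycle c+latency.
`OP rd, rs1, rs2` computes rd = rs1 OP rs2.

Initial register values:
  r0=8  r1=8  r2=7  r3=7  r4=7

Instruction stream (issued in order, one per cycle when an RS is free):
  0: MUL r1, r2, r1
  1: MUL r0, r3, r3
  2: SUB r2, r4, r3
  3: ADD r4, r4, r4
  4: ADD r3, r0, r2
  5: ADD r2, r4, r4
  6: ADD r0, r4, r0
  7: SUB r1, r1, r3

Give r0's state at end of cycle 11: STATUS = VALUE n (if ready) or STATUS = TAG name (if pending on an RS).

cycle 1: issue MUL r1<-Mul1 // r0:8,r1:Mul1,r2:7,r3:7,r4:7
cycle 2: issue MUL r0<-Mul2 // r0:Mul2,r1:Mul1,r2:7,r3:7,r4:7
cycle 3: issue SUB r2<-Add1 // r0:Mul2,r1:Mul1,r2:Add1,r3:7,r4:7
cycle 4: issue ADD r4<-Add2 // r0:Mul2,r1:Mul1,r2:Add1,r3:7,r4:Add2
cycle 5: CDB Add1=0; issue ADD r3<-Add1 // r0:Mul2,r1:Mul1,r2:0,r3:Add1,r4:Add2
cycle 6: CDB Add2=14; issue ADD r2<-Add2 // r0:Mul2,r1:Mul1,r2:Add2,r3:Add1,r4:14
cycle 7: CDB Mul1=56; issue ADD r0<-Add3 // r0:Add3,r1:56,r2:Add2,r3:Add1,r4:14
cycle 8: CDB Add2=28; issue SUB r1<-Add2 // r0:Add3,r1:Add2,r2:28,r3:Add1,r4:14
cycle 9: CDB Mul2=49 // r0:Add3,r1:Add2,r2:28,r3:Add1,r4:14
cycle 10: - // r0:Add3,r1:Add2,r2:28,r3:Add1,r4:14
cycle 11: CDB Add1=49 // r0:Add3,r1:Add2,r2:28,r3:49,r4:14

STATUS = TAG Add3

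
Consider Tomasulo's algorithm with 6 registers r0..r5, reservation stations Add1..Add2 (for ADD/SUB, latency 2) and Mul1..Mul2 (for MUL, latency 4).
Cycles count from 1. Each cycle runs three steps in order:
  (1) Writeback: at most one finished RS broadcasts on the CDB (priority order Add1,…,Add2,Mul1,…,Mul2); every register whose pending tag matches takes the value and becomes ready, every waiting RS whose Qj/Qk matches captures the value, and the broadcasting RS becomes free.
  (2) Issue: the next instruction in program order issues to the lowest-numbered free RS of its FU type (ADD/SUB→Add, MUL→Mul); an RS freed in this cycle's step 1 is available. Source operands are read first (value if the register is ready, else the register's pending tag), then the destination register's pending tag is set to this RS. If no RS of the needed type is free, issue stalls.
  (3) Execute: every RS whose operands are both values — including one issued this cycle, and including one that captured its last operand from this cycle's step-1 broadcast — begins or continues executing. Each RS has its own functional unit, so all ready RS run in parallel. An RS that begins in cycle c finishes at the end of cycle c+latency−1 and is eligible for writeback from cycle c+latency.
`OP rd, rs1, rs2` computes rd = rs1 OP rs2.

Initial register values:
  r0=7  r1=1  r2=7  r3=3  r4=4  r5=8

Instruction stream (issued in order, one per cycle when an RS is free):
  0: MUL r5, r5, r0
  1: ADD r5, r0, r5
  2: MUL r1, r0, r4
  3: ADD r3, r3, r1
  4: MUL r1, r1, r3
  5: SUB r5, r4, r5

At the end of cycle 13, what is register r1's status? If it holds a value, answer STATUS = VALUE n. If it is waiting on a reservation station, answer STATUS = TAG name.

cycle 1: issue MUL r5<-Mul1 // r0:7,r1:1,r2:7,r3:3,r4:4,r5:Mul1
cycle 2: issue ADD r5<-Add1 // r0:7,r1:1,r2:7,r3:3,r4:4,r5:Add1
cycle 3: issue MUL r1<-Mul2 // r0:7,r1:Mul2,r2:7,r3:3,r4:4,r5:Add1
cycle 4: issue ADD r3<-Add2 // r0:7,r1:Mul2,r2:7,r3:Add2,r4:4,r5:Add1
cycle 5: CDB Mul1=56; issue MUL r1<-Mul1 // r0:7,r1:Mul1,r2:7,r3:Add2,r4:4,r5:Add1
cycle 6: stall // r0:7,r1:Mul1,r2:7,r3:Add2,r4:4,r5:Add1
cycle 7: CDB Add1=63; issue SUB r5<-Add1 // r0:7,r1:Mul1,r2:7,r3:Add2,r4:4,r5:Add1
cycle 8: CDB Mul2=28 // r0:7,r1:Mul1,r2:7,r3:Add2,r4:4,r5:Add1
cycle 9: CDB Add1=-59 // r0:7,r1:Mul1,r2:7,r3:Add2,r4:4,r5:-59
cycle 10: CDB Add2=31 // r0:7,r1:Mul1,r2:7,r3:31,r4:4,r5:-59
cycle 11: - // r0:7,r1:Mul1,r2:7,r3:31,r4:4,r5:-59
cycle 12: - // r0:7,r1:Mul1,r2:7,r3:31,r4:4,r5:-59
cycle 13: - // r0:7,r1:Mul1,r2:7,r3:31,r4:4,r5:-59

STATUS = TAG Mul1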